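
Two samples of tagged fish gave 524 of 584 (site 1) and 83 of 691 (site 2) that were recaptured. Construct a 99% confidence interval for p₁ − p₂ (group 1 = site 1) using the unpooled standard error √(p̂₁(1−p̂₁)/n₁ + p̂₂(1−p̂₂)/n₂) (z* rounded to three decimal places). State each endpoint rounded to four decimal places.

p̂₁ = 524/584 = 0.89726, p̂₂ = 83/691 = 0.12012; p̂₁ − p̂₂ = 0.77714.
SE = √(0.000157850 + 0.000152949) = √0.000310799 = 0.017629.
z* = 2.576 at the 99% level. Margin = 2.576·0.017629 = 0.04541.
CI: 0.77714 ± 0.04541 = (0.7317, 0.8226).

(0.7317, 0.8226)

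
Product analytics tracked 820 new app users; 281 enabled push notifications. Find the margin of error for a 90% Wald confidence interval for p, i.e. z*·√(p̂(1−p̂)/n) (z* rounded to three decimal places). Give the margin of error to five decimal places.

ME = 0.02726

p̂ = 281/820 = 0.34268.
SE(p̂) = √(0.34268·0.65732/820) = 0.016574.
z* = 1.645 at the 90% level.
ME = 1.645·0.016574 = 0.02726.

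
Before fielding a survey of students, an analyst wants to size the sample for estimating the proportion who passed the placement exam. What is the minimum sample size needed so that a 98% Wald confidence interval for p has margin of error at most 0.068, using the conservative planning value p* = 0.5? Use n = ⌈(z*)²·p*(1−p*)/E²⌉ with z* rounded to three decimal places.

z* = 2.326 at the 98% level.
p*(1−p*) = 0.50·0.50 = 0.2500.
(z*)²·p*(1−p*)/E² = 5.410276·0.2500/0.004624 = 292.511.
Rounding up, n = 293.

n = 293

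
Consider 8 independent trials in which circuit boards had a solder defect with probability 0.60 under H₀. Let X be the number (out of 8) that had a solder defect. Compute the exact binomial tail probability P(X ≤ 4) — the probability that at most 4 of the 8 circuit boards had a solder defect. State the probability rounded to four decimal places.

P = 0.4059

X ~ Binomial(n=8, p=0.60).
P(X ≤ 4) = Σ_{j=0}^{4} C(8,j)·0.60^j·0.40^{8−j}.
= 0.000655 + 0.007864 + 0.041288 + 0.123863 + 0.232243 = 0.4059.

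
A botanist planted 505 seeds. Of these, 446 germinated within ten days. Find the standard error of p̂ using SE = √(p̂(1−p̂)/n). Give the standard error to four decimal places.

SE = 0.0143

The sample proportion is 446/505 = 0.88317.
p̂(1−p̂) = 0.103181.
SE = √(0.103181/505) = √0.000204319 = 0.0143.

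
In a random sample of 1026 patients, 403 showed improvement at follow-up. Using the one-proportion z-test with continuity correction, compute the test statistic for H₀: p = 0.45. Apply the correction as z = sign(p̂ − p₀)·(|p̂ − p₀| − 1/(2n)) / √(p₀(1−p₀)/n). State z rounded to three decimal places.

z = -3.652

Sample proportion p̂ = 403/1026 = 0.39279. p̂ − p₀ = -0.057212.
1/(2n) = 0.000487.
Corrected numerator: |-0.057212| − 0.000487 = 0.056725.
SE₀ = √(0.45·0.55/1026) = 0.015532.
z = −0.056725/0.015532 = -3.652.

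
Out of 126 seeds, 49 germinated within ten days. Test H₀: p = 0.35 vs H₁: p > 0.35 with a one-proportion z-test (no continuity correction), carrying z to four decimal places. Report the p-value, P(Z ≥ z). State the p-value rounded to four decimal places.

Sample proportion p̂ = 49/126 = 0.38889.
Null standard error: √(0.35·0.65/126) = √0.001805556 = 0.042492.
Test statistic (full precision, shown to 4 dp): z = (49/126 − 0.35)/SE₀ ≈ 0.9152.
From the standard normal, P(Z ≥ z) = 0.1800.

p-value = 0.1800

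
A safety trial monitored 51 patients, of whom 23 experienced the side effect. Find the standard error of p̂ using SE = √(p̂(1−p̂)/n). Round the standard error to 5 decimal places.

p̂ = 23/51 = 0.45098.
p̂(1−p̂) = 0.247597.
SE = √(0.247597/51) = 0.06968.

SE = 0.06968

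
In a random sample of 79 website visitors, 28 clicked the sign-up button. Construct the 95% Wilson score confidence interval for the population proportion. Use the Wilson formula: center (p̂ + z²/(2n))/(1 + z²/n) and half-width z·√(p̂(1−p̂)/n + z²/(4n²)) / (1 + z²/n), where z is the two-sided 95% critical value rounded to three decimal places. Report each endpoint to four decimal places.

(0.2580, 0.4644)

Here p̂ = 28/79 = 0.35443 and z = 1.960 (z² = 3.841600).
1 + z²/n = 1.048628.
Center = (0.35443 + 0.024314)/1.048628 = 0.36118.
Radicand: p̂(1−p̂)/n + z²/(4n²) = 0.002896323 + 0.000153886 = 0.003050209.
Half-width = z·√(radicand)/denom = 1.960·0.055229/1.048628 = 0.10323.
CI: 0.36118 ± 0.10323 = (0.2580, 0.4644).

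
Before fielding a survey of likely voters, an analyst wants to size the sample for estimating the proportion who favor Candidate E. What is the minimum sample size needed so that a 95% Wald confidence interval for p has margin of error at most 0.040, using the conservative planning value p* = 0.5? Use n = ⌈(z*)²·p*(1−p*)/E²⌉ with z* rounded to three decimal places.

n = 601

For 95% confidence, z* = 1.960.
p*(1−p*) = 0.50·0.50 = 0.2500.
Required n before rounding: 3.841600 × 0.2500 / 0.040² = 600.250.
⌈600.250⌉ = 601.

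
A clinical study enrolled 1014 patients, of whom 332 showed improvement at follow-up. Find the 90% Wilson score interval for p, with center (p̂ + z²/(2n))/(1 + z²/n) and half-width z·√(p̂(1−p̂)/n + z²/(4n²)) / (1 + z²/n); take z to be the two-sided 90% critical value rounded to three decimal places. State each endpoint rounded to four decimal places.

p̂ = 332/1014 = 0.32742; z = 1.645, so z² = 2.706025.
Denominator 1 + z²/n = 1 + 2.706025/1014 = 1.002669.
Center = (0.32742 + 0.001334)/1.002669 = 0.32788.
Radicand: p̂(1−p̂)/n + z²/(4n²) = 0.000217174 + 0.000000658 = 0.000217832.
Half-width = 1.645·√0.000217832/1.002669 = 0.02421.
So the interval runs from 0.3037 to 0.3521.

(0.3037, 0.3521)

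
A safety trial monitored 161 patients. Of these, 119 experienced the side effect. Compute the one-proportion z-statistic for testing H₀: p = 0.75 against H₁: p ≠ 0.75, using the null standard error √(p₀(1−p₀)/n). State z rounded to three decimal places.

z = -0.319

The sample proportion is 119/161 = 0.73913.
SE₀ = √(0.75·0.25/161) = 0.034126.
Test statistic: z = -0.01087/0.034126 = -0.319.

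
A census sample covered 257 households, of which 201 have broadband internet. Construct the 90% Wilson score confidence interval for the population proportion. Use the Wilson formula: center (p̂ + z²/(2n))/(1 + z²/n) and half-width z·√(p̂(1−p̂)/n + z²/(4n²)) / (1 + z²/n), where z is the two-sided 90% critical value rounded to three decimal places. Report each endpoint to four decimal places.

Here p̂ = 201/257 = 0.78210 and z = 1.645 (z² = 2.706025).
Denominator 1 + z²/n = 1 + 2.706025/257 = 1.010529.
Center = (0.78210 + 0.005265)/1.010529 = 0.77916.
Radicand: p̂(1−p̂)/n + z²/(4n²) = 0.000663109 + 0.000010242 = 0.000673351.
Half-width = 1.645·√0.000673351/1.010529 = 0.04224.
So the interval runs from 0.7369 to 0.8214.

(0.7369, 0.8214)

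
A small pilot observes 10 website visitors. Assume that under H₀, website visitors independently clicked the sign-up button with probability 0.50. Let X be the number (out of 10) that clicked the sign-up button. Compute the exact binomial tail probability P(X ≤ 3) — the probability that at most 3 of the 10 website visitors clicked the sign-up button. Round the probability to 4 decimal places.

X is binomial with n = 10 and p = 0.50.
P(X ≤ 3) = C(10,0)·0.50^0·0.50^10 + C(10,1)·0.50^1·0.50^9 + C(10,2)·0.50^2·0.50^8 + C(10,3)·0.50^3·0.50^7.
= 0.000977 + 0.009766 + 0.043945 + 0.117188 = 0.1719.

P = 0.1719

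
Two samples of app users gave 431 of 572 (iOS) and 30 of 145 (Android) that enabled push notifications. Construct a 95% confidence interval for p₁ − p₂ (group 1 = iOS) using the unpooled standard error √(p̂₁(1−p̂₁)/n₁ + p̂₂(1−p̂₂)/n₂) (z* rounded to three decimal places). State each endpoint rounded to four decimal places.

(0.4718, 0.6214)

p̂₁ = 0.75350, p̂₂ = 0.20690, so the observed difference is 0.54660.
SE = √(0.000324719 + 0.001131658) = √0.001456377 = 0.038163.
z* = 1.960 at the 95% level. Margin of error = 0.07480.
So the interval runs from 0.4718 to 0.6214.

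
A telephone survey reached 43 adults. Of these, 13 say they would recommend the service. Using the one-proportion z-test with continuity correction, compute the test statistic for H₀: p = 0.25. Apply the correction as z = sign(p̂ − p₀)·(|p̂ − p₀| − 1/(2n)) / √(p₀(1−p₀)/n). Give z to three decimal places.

z = 0.616

With x = 13 successes in n = 43, p̂ = 0.30233. p̂ − p₀ = 0.052326.
1/(2n) = 0.011628.
Corrected numerator: |0.052326| − 0.011628 = 0.040698.
Under H₀, SE = √(p₀(1−p₀)/n) = √(0.25·0.75/43) = √0.004360465 = 0.066034.
z = (+)0.040698/0.066034 = 0.616.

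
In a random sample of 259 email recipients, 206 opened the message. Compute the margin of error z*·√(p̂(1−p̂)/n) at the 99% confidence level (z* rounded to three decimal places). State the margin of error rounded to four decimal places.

ME = 0.0646

p̂ = 206/259 = 0.79537.
SE = √(p̂(1−p̂)/n) = √(0.162758/259) = 0.025068.
For 99% confidence, z* = 2.576.
So ME = 0.0646.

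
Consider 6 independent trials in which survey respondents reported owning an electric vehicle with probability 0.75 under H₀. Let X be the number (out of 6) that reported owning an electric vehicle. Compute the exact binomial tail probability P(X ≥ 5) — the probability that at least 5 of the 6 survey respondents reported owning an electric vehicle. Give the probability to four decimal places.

X is binomial with n = 6 and p = 0.75.
P(X ≥ 5) = C(6,5)·0.75^5·0.25^1 + C(6,6)·0.75^6·0.25^0.
= 0.355957 + 0.177979 = 0.5339.

P = 0.5339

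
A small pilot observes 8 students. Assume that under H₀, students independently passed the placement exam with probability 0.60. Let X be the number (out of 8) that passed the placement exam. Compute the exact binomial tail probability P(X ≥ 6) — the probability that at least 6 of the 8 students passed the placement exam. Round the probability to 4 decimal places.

X is binomial with n = 8 and p = 0.60.
P(X ≥ 6) = C(8,6)·0.60^6·0.40^2 + C(8,7)·0.60^7·0.40^1 + C(8,8)·0.60^8·0.40^0.
= 0.209019 + 0.089580 + 0.016796 = 0.3154.

P = 0.3154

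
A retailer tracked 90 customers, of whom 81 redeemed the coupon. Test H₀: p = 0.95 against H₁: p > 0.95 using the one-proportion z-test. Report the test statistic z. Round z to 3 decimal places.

z = -2.176

With x = 81 successes in n = 90, p̂ = 0.90000.
Null standard error: √(0.95·0.05/90) = √0.000527778 = 0.022973.
Test statistic: z = -0.05000/0.022973 = -2.176.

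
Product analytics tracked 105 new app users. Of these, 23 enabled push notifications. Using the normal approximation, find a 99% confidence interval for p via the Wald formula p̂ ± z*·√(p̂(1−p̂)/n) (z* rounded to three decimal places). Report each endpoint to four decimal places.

p̂ = 23/105 = 0.21905.
Standard error of p̂: √(0.171066/105) = √0.001629198 = 0.040363.
z* = 2.576 at the 99% level.
Margin = 2.576·0.040363 = 0.10398.
So the interval runs from 0.1151 to 0.3230.

(0.1151, 0.3230)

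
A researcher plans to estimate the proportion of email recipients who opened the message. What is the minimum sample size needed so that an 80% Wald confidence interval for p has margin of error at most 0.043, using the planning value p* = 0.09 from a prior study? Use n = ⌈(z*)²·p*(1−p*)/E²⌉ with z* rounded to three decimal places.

n = 73

For 80% confidence, z* = 1.282.
p*(1−p*) = 0.0819.
Required n before rounding: 1.643524 × 0.0819 / 0.043² = 72.799.
⌈72.799⌉ = 73.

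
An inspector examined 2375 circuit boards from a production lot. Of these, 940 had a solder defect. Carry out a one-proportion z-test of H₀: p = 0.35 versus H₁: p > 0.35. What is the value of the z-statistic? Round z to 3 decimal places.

p̂ = 940/2375 = 0.39579.
Null standard error: √(0.35·0.65/2375) = √0.000095789 = 0.009787.
Test statistic: z = 0.04579/0.009787 = 4.679.

z = 4.679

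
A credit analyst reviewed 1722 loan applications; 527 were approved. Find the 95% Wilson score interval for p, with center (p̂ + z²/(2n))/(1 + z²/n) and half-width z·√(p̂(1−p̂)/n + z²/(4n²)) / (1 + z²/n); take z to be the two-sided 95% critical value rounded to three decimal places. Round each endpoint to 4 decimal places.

p̂ = 527/1722 = 0.30604; z = 1.960, so z² = 3.841600.
1 + z²/n = 1.002231.
Center = (0.30604 + 0.001115)/1.002231 = 0.30647.
Radicand: p̂(1−p̂)/n + z²/(4n²) = 0.000123333 + 0.000000324 = 0.000123657.
Half-width = 1.960·√0.000123657/1.002231 = 0.02175.
CI: 0.30647 ± 0.02175 = (0.2847, 0.3282).

(0.2847, 0.3282)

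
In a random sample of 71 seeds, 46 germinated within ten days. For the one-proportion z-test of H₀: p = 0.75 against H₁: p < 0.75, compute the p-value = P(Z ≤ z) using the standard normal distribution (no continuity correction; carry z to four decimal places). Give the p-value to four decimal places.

p-value = 0.0235

Sample proportion p̂ = 46/71 = 0.64789.
Under H₀, SE = √(p₀(1−p₀)/n) = √(0.75·0.25/71) = √0.002640845 = 0.051389.
z = (p̂ − p₀)/SE = (46/71 − 0.75)/0.051389 ≈ -1.9870.
p-value = P(Z ≤ z) with z = -1.9870 → 0.0235.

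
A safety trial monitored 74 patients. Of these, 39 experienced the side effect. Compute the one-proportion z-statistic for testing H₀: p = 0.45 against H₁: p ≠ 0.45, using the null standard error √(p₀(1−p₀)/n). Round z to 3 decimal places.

z = 1.332

The sample proportion is 39/74 = 0.52703.
Under H₀, SE = √(p₀(1−p₀)/n) = √(0.45·0.55/74) = √0.003344595 = 0.057832.
Test statistic: z = 0.07703/0.057832 = 1.332.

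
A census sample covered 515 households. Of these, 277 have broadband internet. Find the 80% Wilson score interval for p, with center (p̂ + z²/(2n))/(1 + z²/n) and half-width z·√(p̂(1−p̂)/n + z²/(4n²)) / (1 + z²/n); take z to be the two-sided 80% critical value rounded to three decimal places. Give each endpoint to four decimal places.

Here p̂ = 277/515 = 0.53786 and z = 1.282 (z² = 1.643524).
1 + z²/n = 1.003191.
Adjusted center: (0.53786 + z²/(2n))/1.003191 = 0.53774.
Radicand: p̂(1−p̂)/n + z²/(4n²) = 0.000482653 + 0.000001549 = 0.000484202.
Half-width = z·√(radicand)/denom = 1.282·0.022005/1.003191 = 0.02812.
CI: 0.53774 ± 0.02812 = (0.5096, 0.5659).

(0.5096, 0.5659)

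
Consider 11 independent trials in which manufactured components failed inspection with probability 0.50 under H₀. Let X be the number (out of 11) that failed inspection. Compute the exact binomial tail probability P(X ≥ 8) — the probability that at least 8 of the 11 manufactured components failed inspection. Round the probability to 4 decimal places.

X ~ Binomial(n=11, p=0.50).
P(X ≥ 8) = C(11,8)·0.50^8·0.50^3 + C(11,9)·0.50^9·0.50^2 + C(11,10)·0.50^10·0.50^1 + C(11,11)·0.50^11·0.50^0.
= 0.080566 + 0.026855 + 0.005371 + 0.000488 = 0.1133.

P = 0.1133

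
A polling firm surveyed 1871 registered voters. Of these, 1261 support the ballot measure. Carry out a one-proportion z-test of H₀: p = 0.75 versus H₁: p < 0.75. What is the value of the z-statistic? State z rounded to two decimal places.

z = -7.59

p̂ = 1261/1871 = 0.67397.
SE₀ = √(0.75·0.25/1871) = 0.010011.
z = (0.67397 − 0.75)/0.010011 = -0.07603/0.010011 = -7.59.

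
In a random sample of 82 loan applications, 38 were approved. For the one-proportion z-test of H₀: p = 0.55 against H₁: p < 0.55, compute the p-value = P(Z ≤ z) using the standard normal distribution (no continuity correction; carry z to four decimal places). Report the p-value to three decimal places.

Sample proportion p̂ = 38/82 = 0.46341.
Under H₀, SE = √(p₀(1−p₀)/n) = √(0.55·0.45/82) = √0.003018293 = 0.054939.
Test statistic (full precision, shown to 4 dp): z = (38/82 − 0.55)/SE₀ ≈ -1.5760.
p-value = P(Z ≤ z) with z = -1.5760 → 0.058.

p-value = 0.058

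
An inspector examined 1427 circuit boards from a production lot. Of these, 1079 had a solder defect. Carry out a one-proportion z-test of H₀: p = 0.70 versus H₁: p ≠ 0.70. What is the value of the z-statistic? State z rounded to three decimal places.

z = 4.627

With x = 1079 successes in n = 1427, p̂ = 0.75613.
Null standard error: √(0.70·0.30/1427) = √0.000147162 = 0.012131.
z = (0.75613 − 0.70)/0.012131 = 0.05613/0.012131 = 4.627.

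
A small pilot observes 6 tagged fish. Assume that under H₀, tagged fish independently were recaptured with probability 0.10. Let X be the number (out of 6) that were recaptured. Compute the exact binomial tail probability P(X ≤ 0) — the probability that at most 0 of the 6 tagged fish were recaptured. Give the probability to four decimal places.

P = 0.5314

X ~ Binomial(n=6, p=0.10).
P(X ≤ 0) = C(6,0)·0.10^0·0.90^6.
= 0.531441 = 0.5314.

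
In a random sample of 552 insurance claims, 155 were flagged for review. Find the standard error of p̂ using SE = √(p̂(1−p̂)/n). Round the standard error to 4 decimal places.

SE = 0.0191

p̂ = 155/552 = 0.28080.
p̂(1−p̂) = 0.201951.
SE = √(0.201951/552) = 0.0191.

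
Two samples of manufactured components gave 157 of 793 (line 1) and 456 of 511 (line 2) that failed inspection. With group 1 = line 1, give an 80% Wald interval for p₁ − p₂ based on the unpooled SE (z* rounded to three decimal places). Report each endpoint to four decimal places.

(-0.7196, -0.6691)

p̂₁ = 157/793 = 0.19798, p̂₂ = 456/511 = 0.89237; p̂₁ − p̂₂ = -0.69439.
SE = √(0.000200234 + 0.000187960) = √0.000388194 = 0.019703.
z* = 1.282 at the 80% level. Margin = 1.282·0.019703 = 0.02526.
CI: -0.69439 ± 0.02526 = (-0.7196, -0.6691).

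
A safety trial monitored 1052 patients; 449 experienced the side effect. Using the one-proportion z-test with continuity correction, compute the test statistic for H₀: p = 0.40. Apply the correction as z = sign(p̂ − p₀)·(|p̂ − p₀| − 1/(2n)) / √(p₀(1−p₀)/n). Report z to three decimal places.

z = 1.743

The sample proportion is 449/1052 = 0.42681. p̂ − p₀ = 0.026806.
1/(2n) = 0.000475.
Corrected numerator: |0.026806| − 0.000475 = 0.026331.
Under H₀, SE = √(p₀(1−p₀)/n) = √(0.40·0.60/1052) = √0.000228137 = 0.015104.
z = +0.026331/0.015104 = 1.743.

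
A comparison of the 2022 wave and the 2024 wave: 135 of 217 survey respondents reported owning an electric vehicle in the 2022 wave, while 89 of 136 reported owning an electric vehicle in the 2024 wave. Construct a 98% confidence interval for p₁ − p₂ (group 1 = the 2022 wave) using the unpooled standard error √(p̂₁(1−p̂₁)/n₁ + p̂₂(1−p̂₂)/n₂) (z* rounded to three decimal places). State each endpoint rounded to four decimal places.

p̂₁ = 0.62212, p̂₂ = 0.65441, so the observed difference is -0.03229.
SE = √(0.001083349 + 0.001662919) = √0.002746268 = 0.052405.
z* = 2.326 at the 98% level. Margin of error = 0.12189.
CI: -0.03229 ± 0.12189 = (-0.1542, 0.0896).

(-0.1542, 0.0896)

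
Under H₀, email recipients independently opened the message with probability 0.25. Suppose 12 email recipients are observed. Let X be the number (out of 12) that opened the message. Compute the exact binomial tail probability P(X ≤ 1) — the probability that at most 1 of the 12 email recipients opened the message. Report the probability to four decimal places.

X is binomial with n = 12 and p = 0.25.
P(X ≤ 1) = C(12,0)·0.25^0·0.75^12 + C(12,1)·0.25^1·0.75^11.
= 0.031676 + 0.126705 = 0.1584.

P = 0.1584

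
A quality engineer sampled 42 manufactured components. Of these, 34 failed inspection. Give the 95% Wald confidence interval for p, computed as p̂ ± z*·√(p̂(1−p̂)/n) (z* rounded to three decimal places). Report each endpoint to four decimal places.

(0.6908, 0.9283)

With x = 34 successes in n = 42, p̂ = 0.80952.
Standard error of p̂: √(0.154195/42) = √0.003671310 = 0.060591.
z* = 1.960 at the 95% level.
Margin = 1.960·0.060591 = 0.11876.
So the interval runs from 0.6908 to 0.9283.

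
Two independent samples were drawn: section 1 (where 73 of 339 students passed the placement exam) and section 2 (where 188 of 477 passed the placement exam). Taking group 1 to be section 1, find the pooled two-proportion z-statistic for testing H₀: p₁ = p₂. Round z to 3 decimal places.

z = -5.396

Sample proportions: p̂₁ = 73/339 = 0.21534 and p̂₂ = 188/477 = 0.39413.
Pooled p̂ = (73+188)/(339+477) = 261/816 = 0.31985.
Pooled SE = √[0.2175470·0.00504629] ≈ 0.033133.
z = -0.17879/0.033133 = -5.396.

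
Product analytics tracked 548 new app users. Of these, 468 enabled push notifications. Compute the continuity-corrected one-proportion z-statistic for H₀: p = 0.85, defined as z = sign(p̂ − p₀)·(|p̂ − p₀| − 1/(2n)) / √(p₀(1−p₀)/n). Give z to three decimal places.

z = 0.203

Sample proportion p̂ = 468/548 = 0.85401. p̂ − p₀ = 0.004015.
1/(2n) = 0.000912.
Corrected numerator: |0.004015| − 0.000912 = 0.003103.
Under H₀, SE = √(p₀(1−p₀)/n) = √(0.85·0.15/548) = √0.000232664 = 0.015253.
z = +0.003103/0.015253 = 0.203.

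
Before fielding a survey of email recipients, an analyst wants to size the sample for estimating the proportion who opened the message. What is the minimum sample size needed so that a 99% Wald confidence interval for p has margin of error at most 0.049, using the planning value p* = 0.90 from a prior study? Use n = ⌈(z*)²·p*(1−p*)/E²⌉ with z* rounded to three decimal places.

The 99% critical value is z* = 2.576.
p*(1−p*) = 0.0900.
Required n before rounding: 6.635776 × 0.0900 / 0.049² = 248.738.
⌈248.738⌉ = 249.

n = 249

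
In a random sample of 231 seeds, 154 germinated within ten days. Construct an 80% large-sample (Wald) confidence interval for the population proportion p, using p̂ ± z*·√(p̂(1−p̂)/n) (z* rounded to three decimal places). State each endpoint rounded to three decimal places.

The sample proportion is 154/231 = 0.66667.
SE(p̂) = √(0.66667·0.33333/231) = 0.031016.
For 80% confidence, z* = 1.282.
Margin of error: 1.282 × 0.031016 = 0.03976.
So the interval runs from 0.627 to 0.706.

(0.627, 0.706)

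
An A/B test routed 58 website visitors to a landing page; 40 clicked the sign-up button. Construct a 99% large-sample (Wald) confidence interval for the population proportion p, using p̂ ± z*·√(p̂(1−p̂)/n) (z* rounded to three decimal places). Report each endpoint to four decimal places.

p̂ = 40/58 = 0.68966.
SE = √(p̂(1−p̂)/n) = √(0.214031/58) = 0.060747.
z* = 2.576 at the 99% level.
Margin of error: 2.576 × 0.060747 = 0.15648.
Interval: 0.68966 ± 0.15648 → (0.5332, 0.8461).

(0.5332, 0.8461)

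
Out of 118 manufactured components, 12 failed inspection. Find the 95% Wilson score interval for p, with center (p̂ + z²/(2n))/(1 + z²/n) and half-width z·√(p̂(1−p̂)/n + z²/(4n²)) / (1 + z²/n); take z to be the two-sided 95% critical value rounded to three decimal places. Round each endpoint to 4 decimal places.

(0.0591, 0.1694)

Here p̂ = 12/118 = 0.10169 and z = 1.960 (z² = 3.841600).
1 + z²/n = 1.032556.
Adjusted center: (0.10169 + z²/(2n))/1.032556 = 0.11425.
Radicand: p̂(1−p̂)/n + z²/(4n²) = 0.000774178 + 0.000068974 = 0.000843152.
Half-width = z·√(radicand)/denom = 1.960·0.029037/1.032556 = 0.05512.
So the interval runs from 0.0591 to 0.1694.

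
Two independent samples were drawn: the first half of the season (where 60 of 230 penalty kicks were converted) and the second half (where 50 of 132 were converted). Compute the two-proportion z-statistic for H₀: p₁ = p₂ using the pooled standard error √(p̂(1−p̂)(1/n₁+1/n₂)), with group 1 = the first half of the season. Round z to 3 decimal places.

z = -2.348

Sample proportions: p̂₁ = 60/230 = 0.26087 and p̂₂ = 50/132 = 0.37879.
Pooling: p̂ = 110/362 = 0.30387.
SE = √[p̂(1−p̂)(1/n₁+1/n₂)] = √[0.30387·0.69613·(1/230+1/132)] ≈ 0.050222.
z = -0.11792/0.050222 = -2.348.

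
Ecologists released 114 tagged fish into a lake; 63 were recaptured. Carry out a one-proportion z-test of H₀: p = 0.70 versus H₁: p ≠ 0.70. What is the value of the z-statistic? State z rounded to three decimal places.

With x = 63 successes in n = 114, p̂ = 0.55263.
Null standard error: √(0.70·0.30/114) = √0.001842105 = 0.042920.
z = (p̂ − p₀)/SE = (0.55263 − 0.70)/0.042920 = -3.434.

z = -3.434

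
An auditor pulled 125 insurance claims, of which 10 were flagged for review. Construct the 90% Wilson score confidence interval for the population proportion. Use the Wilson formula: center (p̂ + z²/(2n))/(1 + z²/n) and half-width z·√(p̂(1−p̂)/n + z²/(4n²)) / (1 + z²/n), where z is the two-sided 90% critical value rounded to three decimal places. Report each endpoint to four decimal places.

(0.0484, 0.1294)

p̂ = 10/125 = 0.08000; z = 1.645, so z² = 2.706025.
1 + z²/n = 1.021648.
Adjusted center: (0.08000 + z²/(2n))/1.021648 = 0.08890.
Radicand: p̂(1−p̂)/n + z²/(4n²) = 0.000588800 + 0.000043296 = 0.000632096.
Half-width = z·√(radicand)/denom = 1.645·0.025142/1.021648 = 0.04048.
Interval: 0.08890 ± 0.04048 → (0.0484, 0.1294).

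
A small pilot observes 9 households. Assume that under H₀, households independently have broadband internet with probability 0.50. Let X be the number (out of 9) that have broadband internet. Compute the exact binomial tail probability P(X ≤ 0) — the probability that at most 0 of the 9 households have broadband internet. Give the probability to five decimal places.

X ~ Binomial(n=9, p=0.50).
P(X ≤ 0) = C(9,0)·0.50^0·0.50^9.
= 0.001953 = 0.00195.

P = 0.00195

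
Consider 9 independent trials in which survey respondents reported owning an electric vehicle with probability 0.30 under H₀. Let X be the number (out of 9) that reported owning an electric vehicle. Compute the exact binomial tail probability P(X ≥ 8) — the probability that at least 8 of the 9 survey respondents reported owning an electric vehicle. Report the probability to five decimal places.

X is binomial with n = 9 and p = 0.30.
P(X ≥ 8) = C(9,8)·0.30^8·0.70^1 + C(9,9)·0.30^9·0.70^0.
= 0.000413 + 0.000020 = 0.00043.

P = 0.00043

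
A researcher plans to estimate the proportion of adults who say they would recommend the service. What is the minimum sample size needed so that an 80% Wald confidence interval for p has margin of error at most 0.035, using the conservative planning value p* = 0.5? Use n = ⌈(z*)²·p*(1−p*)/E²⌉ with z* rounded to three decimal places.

The 80% critical value is z* = 1.282.
p*(1−p*) = 0.2500.
Required n before rounding: 1.643524 × 0.2500 / 0.035² = 335.413.
⌈335.413⌉ = 336.

n = 336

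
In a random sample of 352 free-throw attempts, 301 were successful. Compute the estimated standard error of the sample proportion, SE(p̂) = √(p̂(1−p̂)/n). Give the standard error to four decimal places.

SE = 0.0188

p̂ = 301/352 = 0.85511.
p̂(1−p̂) = 0.85511·0.14489 = 0.123897.
SE = √(0.123897/352) = √0.000351980 = 0.0188.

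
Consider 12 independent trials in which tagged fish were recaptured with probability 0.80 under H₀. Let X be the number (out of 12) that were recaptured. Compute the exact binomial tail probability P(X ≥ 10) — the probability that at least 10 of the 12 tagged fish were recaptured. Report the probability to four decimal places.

X ~ Binomial(n=12, p=0.80).
P(X ≥ 10) = C(12,10)·0.80^10·0.20^2 + C(12,11)·0.80^11·0.20^1 + C(12,12)·0.80^12·0.20^0.
= 0.283468 + 0.206158 + 0.068719 = 0.5583.

P = 0.5583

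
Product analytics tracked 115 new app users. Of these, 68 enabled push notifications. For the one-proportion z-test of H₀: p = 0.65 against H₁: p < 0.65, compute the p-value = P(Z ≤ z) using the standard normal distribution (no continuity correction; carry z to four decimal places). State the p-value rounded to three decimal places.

With x = 68 successes in n = 115, p̂ = 0.59130.
Null standard error: √(0.65·0.35/115) = √0.001978261 = 0.044478.
z = (p̂ − p₀)/SE = (68/115 − 0.65)/0.044478 ≈ -1.3197.
From the standard normal, P(Z ≤ z) = 0.093.

p-value = 0.093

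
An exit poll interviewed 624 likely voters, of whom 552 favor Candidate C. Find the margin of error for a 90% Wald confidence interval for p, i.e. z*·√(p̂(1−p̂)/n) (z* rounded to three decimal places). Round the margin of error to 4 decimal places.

ME = 0.0210

The sample proportion is 552/624 = 0.88462.
Standard error of p̂: √(0.102071/624) = √0.000163575 = 0.012790.
z* = 1.645 at the 90% level.
ME = 1.645·0.012790 = 0.0210.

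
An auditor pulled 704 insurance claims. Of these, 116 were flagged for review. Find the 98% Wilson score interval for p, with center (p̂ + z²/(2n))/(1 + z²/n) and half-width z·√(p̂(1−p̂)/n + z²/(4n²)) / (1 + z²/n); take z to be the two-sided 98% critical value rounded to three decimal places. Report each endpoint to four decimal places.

Here p̂ = 116/704 = 0.16477 and z = 2.326 (z² = 5.410276).
Denominator 1 + z²/n = 1 + 5.410276/704 = 1.007685.
Center = (0.16477 + 0.003843)/1.007685 = 0.16733.
Radicand: p̂(1−p̂)/n + z²/(4n²) = 0.000195487 + 0.000002729 = 0.000198216.
Half-width = z·√(radicand)/denom = 2.326·0.014079/1.007685 = 0.03250.
So the interval runs from 0.1348 to 0.1998.

(0.1348, 0.1998)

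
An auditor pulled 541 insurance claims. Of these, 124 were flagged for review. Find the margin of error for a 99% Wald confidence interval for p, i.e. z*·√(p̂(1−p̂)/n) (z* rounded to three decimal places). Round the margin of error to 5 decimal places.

ME = 0.04655

The sample proportion is 124/541 = 0.22921.
SE(p̂) = √(0.22921·0.77079/541) = 0.018071.
The 99% critical value is z* = 2.576.
So ME = 0.04655.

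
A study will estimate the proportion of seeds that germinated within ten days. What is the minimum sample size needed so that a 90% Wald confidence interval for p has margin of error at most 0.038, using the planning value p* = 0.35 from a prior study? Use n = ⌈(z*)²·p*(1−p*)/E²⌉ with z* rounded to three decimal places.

n = 427

For 90% confidence, z* = 1.645.
p*(1−p*) = 0.35·0.65 = 0.2275.
Required n before rounding: 2.706025 × 0.2275 / 0.038² = 426.330.
Rounding up, n = 427.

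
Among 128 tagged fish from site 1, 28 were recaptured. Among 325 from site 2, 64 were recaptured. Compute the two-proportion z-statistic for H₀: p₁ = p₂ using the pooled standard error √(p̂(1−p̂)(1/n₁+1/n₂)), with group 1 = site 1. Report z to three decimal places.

p̂₁ = 28/128 = 0.21875, p̂₂ = 64/325 = 0.19692.
Pooled p̂ = (28+64)/(128+325) = 92/453 = 0.20309.
Pooled SE = √[0.1618448·0.01088942] ≈ 0.041981.
z = 0.02183/0.041981 = 0.520.

z = 0.520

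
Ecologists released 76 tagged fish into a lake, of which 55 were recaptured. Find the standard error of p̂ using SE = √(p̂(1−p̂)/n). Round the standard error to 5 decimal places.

Sample proportion p̂ = 55/76 = 0.72368.
p̂(1−p̂) = 0.199967.
Dividing by n and taking the root: √0.002631145 = 0.05129.

SE = 0.05129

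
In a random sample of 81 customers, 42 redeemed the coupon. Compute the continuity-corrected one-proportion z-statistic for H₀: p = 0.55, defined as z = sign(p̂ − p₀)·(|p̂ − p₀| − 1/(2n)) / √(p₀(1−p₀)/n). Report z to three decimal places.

z = -0.458

p̂ = 42/81 = 0.51852. p̂ − p₀ = -0.031481.
1/(2n) = 0.006173.
Corrected numerator: |-0.031481| − 0.006173 = 0.025308.
SE₀ = √(0.55·0.45/81) = 0.055277.
z = −0.025308/0.055277 = -0.458.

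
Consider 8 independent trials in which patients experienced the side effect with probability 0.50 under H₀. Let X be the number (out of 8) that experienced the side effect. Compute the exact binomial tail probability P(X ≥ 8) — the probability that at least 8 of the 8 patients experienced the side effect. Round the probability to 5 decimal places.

P = 0.00391

X is binomial with n = 8 and p = 0.50.
P(X ≥ 8) = C(8,8)·0.50^8·0.50^0.
= 0.003906 = 0.00391.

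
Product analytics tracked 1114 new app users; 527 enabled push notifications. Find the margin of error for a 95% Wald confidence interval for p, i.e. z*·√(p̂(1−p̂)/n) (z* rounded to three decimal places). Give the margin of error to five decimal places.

ME = 0.02932

Sample proportion p̂ = 527/1114 = 0.47307.
Standard error of p̂: √(0.249275/1114) = √0.000223766 = 0.014959.
The 95% critical value is z* = 1.960.
Margin of error = z*·SE = 1.960 × 0.014959 = 0.02932.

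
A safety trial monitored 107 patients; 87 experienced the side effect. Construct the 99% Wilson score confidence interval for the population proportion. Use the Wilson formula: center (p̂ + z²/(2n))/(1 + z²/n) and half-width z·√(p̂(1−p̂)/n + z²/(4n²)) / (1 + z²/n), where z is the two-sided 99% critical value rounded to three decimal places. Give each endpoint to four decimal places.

(0.6988, 0.8908)

p̂ = 87/107 = 0.81308; z = 2.576, so z² = 6.635776.
1 + z²/n = 1.062017.
Adjusted center: (0.81308 + z²/(2n))/1.062017 = 0.79480.
Radicand: p̂(1−p̂)/n + z²/(4n²) = 0.001420358 + 0.000144899 = 0.001565257.
Half-width = 2.576·√0.001565257/1.062017 = 0.09596.
Interval: 0.79480 ± 0.09596 → (0.6988, 0.8908).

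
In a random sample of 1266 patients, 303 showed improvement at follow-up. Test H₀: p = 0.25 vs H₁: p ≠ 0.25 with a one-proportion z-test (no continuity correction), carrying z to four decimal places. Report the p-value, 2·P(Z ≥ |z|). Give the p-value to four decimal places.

p̂ = 303/1266 = 0.23934.
SE₀ = √(0.25·0.75/1266) = 0.012170.
z = (p̂ − p₀)/SE = (303/1266 − 0.25)/0.012170 ≈ -0.8762.
p-value = 2·P(Z ≥ |z|) with z = -0.8762 → 0.3809.

p-value = 0.3809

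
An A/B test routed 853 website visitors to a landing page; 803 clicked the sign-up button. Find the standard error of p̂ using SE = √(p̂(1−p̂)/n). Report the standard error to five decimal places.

p̂ = 803/853 = 0.94138.
p̂(1−p̂) = 0.055184.
SE = √(0.055184/853) = 0.00804.

SE = 0.00804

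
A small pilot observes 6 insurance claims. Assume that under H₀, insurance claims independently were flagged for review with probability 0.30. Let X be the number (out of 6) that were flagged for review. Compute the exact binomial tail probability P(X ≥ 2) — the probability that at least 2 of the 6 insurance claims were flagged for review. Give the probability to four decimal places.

P = 0.5798

X ~ Binomial(n=6, p=0.30).
P(X ≥ 2) = Σ_{j=2}^{6} C(6,j)·0.30^j·0.70^{6−j}.
= 0.324135 + 0.185220 + 0.059535 + 0.010206 + 0.000729 = 0.5798.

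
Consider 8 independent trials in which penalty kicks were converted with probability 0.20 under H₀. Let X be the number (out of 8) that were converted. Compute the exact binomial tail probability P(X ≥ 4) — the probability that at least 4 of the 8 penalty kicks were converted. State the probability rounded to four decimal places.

P = 0.0563

X ~ Binomial(n=8, p=0.20).
P(X ≥ 4) = Σ_{j=4}^{8} C(8,j)·0.20^j·0.80^{8−j}.
= 0.045875 + 0.009175 + 0.001147 + 0.000082 + 0.000003 = 0.0563.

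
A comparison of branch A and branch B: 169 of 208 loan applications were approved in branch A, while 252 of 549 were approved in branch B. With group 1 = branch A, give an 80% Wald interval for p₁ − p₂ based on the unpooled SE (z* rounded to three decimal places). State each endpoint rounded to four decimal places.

(0.3094, 0.3976)

p̂₁ = 169/208 = 0.81250, p̂₂ = 252/549 = 0.45902; p̂₁ − p̂₂ = 0.35348.
Unpooled SE = √(p̂₁(1−p̂₁)/n₁ + p̂₂(1−p̂₂)/n₂) = √(0.000732422 + 0.000452314) = 0.034420.
For 80% confidence, z* = 1.282. Margin of error = 0.04413.
CI: 0.35348 ± 0.04413 = (0.3094, 0.3976).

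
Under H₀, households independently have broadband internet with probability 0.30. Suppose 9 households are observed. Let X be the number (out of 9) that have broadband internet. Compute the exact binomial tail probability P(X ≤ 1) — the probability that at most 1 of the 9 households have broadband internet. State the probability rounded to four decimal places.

X is binomial with n = 9 and p = 0.30.
P(X ≤ 1) = C(9,0)·0.30^0·0.70^9 + C(9,1)·0.30^1·0.70^8.
= 0.040354 + 0.155650 = 0.1960.

P = 0.1960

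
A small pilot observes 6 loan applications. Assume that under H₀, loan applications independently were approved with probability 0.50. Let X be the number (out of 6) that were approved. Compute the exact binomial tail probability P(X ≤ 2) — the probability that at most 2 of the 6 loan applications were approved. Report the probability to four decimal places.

P = 0.3438

X ~ Binomial(n=6, p=0.50).
P(X ≤ 2) = C(6,0)·0.50^0·0.50^6 + C(6,1)·0.50^1·0.50^5 + C(6,2)·0.50^2·0.50^4.
= 0.015625 + 0.093750 + 0.234375 = 0.3438.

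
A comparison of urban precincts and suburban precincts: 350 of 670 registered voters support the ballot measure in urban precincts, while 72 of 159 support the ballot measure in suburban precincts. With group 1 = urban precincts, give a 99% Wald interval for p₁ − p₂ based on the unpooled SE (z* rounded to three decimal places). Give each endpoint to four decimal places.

p̂₁ = 0.52239, p̂₂ = 0.45283, so the observed difference is 0.06956.
Unpooled SE = √(p̂₁(1−p̂₁)/n₁ + p̂₂(1−p̂₂)/n₂) = √(0.000372386 + 0.001558333) = 0.043940.
For 99% confidence, z* = 2.576. Margin = 2.576·0.043940 = 0.11319.
Interval: 0.06956 ± 0.11319 → (-0.0436, 0.1827).

(-0.0436, 0.1827)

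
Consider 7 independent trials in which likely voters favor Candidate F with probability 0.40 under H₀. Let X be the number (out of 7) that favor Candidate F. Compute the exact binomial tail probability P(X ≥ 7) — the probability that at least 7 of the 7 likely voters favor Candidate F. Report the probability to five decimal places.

X ~ Binomial(n=7, p=0.40).
P(X ≥ 7) = C(7,7)·0.40^7·0.60^0.
= 0.001638 = 0.00164.

P = 0.00164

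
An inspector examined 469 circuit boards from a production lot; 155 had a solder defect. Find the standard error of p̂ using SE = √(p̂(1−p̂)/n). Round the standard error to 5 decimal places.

SE = 0.02172

With x = 155 successes in n = 469, p̂ = 0.33049.
p̂(1−p̂) = 0.221266.
Dividing by n and taking the root: √0.000471783 = 0.02172.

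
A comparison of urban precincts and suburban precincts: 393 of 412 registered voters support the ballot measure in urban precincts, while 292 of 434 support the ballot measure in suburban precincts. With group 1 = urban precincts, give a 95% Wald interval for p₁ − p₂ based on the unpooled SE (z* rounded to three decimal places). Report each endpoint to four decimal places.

(0.2325, 0.3296)

p̂₁ = 0.95388, p̂₂ = 0.67281, so the observed difference is 0.28107.
Unpooled SE = √(p̂₁(1−p̂₁)/n₁ + p̂₂(1−p̂₂)/n₂) = √(0.000106771 + 0.000507227) = 0.024779.
z* = 1.960 at the 95% level. Margin of error = 0.04857.
Interval: 0.28107 ± 0.04857 → (0.2325, 0.3296).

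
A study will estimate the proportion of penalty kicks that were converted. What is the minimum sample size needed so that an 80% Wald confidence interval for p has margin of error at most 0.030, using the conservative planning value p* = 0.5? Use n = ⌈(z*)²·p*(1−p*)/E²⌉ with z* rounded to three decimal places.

n = 457

z* = 1.282 at the 80% level.
p*(1−p*) = 0.2500.
(z*)²·p*(1−p*)/E² = 1.643524·0.2500/0.000900 = 456.534.
⌈456.534⌉ = 457.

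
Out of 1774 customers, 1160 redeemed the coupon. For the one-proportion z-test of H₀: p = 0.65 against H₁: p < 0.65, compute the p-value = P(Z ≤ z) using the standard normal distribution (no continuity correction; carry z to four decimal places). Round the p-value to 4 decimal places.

p-value = 0.6344

Sample proportion p̂ = 1160/1774 = 0.65389.
Null standard error: √(0.65·0.35/1774) = √0.000128241 = 0.011324.
Test statistic (full precision, shown to 4 dp): z = (1160/1774 − 0.65)/SE₀ ≈ 0.3435.
p-value = P(Z ≤ z) with z = 0.3435 → 0.6344.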